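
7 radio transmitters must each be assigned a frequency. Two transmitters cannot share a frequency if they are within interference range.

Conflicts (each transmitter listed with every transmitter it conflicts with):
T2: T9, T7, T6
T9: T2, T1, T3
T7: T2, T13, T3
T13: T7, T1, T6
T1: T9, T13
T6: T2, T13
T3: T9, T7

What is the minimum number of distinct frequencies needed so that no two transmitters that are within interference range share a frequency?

The cycle T13-T7-T3-T9-T1-T13 has odd length 5, so it cannot be 2-colored; at least 3 frequencies are needed.
3 frequencies suffice: frequency 1 → {T2, T13, T3}; frequency 2 → {T9, T7, T6}; frequency 3 → {T1}. No two conflicting transmitters share a frequency.

3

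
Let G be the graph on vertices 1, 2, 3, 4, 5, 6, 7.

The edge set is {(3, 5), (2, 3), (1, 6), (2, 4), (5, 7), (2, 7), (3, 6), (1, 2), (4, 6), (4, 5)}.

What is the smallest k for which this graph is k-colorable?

4 and 5 are adjacent, so at least 2 colors are needed.
2 colors suffice: color a → {2, 5, 6}; color b → {1, 3, 4, 7}. Each edge has distinct colors on its endpoints.

2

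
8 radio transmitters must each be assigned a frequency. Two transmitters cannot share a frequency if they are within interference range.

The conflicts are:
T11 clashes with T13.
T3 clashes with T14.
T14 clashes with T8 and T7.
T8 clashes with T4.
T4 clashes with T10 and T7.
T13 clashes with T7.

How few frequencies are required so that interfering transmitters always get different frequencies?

T13 and T7 conflict, so at least 2 frequencies are needed.
Using 2 frequencies: T11=2, T3=2, T14=1, T8=2, T4=1, T10=2, T13=1, T7=2. Every pair that conflicts lands in different frequencies.

2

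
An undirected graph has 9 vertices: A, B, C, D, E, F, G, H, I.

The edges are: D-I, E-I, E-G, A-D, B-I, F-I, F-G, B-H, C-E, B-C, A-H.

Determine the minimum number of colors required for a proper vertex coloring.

The cycle D-A-H-B-I-D has odd length 5, so it cannot be 2-colored; at least 3 colors are needed.
3 colors suffice: A=3, B=2, C=1, D=2, E=2, F=2, G=1, H=1, I=1. Each edge has distinct colors on its endpoints.

3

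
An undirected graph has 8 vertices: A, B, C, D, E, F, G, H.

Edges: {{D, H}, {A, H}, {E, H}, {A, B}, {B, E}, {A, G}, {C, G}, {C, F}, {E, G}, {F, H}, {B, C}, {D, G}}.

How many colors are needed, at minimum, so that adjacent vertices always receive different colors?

The cycle A-B-C-F-H-A has odd length 5, so it cannot be 2-colored; at least 3 colors are needed.
3 colors suffice: color 1 → {B, G, H}; color 2 → {A, C, D, E}; color 3 → {F}. Every edge joins two different colors.

3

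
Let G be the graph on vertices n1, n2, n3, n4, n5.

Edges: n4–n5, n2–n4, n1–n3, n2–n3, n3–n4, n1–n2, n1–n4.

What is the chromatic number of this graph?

n1, n2, n3, n4 are mutually adjacent (a clique of size 4), so at least 4 colors are needed.
4 colors suffice: n1=2, n2=3, n3=4, n4=1, n5=2. Each edge has distinct colors on its endpoints.

4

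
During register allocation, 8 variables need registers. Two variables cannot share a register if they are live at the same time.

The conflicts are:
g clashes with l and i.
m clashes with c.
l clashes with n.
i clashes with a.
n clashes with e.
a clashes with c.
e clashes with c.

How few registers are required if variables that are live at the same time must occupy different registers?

3

The cycle l-n-e-c-a-i-g-l has odd length 7, so it cannot be 2-colored; at least 3 registers are needed.
3 registers suffice: register 1 → {i, n, c}; register 2 → {g, m, a, e}; register 3 → {l}. No two conflicting variables share a register.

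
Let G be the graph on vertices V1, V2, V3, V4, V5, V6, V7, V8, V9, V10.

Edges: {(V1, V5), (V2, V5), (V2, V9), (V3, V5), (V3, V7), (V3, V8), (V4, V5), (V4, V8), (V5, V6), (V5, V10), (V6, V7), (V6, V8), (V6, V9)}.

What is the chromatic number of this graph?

V3 and V7 are adjacent, so at least 2 colors are needed.
2 colors suffice: color R → {V5, V7, V8, V9}; color B → {V1, V2, V3, V4, V6, V10}. Every edge joins two different colors.

2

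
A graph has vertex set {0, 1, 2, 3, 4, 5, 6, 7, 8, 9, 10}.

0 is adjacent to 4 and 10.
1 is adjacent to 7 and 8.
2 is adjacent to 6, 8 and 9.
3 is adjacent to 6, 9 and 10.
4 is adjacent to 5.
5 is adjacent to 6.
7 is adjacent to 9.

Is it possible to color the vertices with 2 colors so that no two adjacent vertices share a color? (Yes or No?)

No

The cycle 2-8-1-7-9-2 has odd length 5, so it cannot be 2-colored; at least 3 colors are needed.
So 2 colors are not enough.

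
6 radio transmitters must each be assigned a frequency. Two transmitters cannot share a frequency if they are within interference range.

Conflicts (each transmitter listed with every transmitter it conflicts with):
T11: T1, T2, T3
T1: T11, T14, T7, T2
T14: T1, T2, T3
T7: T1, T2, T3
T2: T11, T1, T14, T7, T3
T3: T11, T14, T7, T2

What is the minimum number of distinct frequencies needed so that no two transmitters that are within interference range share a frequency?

3

T11, T2, T3 all conflict with each other, so at least 3 frequencies are needed.
3 frequencies suffice: frequency 1 → {T2}; frequency 2 → {T1, T3}; frequency 3 → {T11, T14, T7}. Every pair that conflicts lands in different frequencies.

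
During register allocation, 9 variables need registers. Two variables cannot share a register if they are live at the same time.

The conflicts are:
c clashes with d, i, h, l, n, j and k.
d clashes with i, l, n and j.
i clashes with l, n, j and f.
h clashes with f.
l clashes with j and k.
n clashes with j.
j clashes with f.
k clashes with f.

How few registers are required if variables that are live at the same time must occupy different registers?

5

c, d, i, l, j all conflict with each other, so at least 5 registers are needed.
5 registers suffice: register 1 → {c, f}; register 2 → {h, j, k}; register 3 → {i}; register 4 → {l, n}; register 5 → {d}. Each listed conflict is separated.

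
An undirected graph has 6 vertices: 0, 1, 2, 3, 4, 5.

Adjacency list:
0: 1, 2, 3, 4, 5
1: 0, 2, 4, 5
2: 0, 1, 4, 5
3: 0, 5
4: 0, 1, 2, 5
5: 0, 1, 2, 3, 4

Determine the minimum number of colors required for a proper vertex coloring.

0, 1, 2, 4, 5 are pairwise adjacent (a clique of size 5), so at least 5 colors are needed.
5 colors suffice: 0=red, 1=purple, 2=green, 3=green, 4=yellow, 5=blue. Every edge joins two different colors.

5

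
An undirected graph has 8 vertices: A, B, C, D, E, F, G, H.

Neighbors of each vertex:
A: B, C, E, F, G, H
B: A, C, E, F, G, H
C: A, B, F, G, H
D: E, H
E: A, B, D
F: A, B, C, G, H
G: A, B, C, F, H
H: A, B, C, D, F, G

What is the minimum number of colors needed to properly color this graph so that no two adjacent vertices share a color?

A, B, C, F, G, H form a clique, so at least 6 colors are needed.
A valid assignment using 6 colors: A=2, B=3, C=6, D=2, E=1, F=5, G=4, H=1. No two adjacent vertices share a color.

6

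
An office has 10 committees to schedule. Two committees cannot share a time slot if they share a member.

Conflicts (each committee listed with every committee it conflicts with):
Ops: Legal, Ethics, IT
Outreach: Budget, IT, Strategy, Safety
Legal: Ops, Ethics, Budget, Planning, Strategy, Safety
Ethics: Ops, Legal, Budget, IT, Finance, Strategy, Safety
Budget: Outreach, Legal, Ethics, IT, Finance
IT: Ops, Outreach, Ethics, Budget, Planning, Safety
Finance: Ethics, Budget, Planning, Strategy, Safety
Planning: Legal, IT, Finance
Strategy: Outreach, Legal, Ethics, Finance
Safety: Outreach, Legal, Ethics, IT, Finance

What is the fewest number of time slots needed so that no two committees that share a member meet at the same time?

3

Ethics, Budget, Finance are mutually in conflict, so at least 3 time slots are needed.
3 time slots suffice: Ops=3, Outreach=1, Legal=2, Ethics=1, Budget=3, IT=2, Finance=2, Planning=1, Strategy=3, Safety=3. Every pair that conflicts lands in different time slots.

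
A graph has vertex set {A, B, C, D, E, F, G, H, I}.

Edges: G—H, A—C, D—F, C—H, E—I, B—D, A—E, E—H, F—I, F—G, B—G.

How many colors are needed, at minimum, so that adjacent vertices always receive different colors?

The cycle I-E-H-G-F-I has odd length 5, so it cannot be 2-colored; at least 3 colors are needed.
A valid assignment using 3 colors: A=1, B=1, C=2, D=2, E=2, F=1, G=2, H=1, I=3. Each edge has distinct colors on its endpoints.

3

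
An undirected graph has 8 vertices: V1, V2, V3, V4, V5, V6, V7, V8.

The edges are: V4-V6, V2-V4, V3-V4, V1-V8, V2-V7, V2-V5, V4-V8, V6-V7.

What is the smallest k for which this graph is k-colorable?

V1 and V8 are adjacent, so at least 2 colors are needed.
2 colors suffice: color R → {V1, V4, V5, V7}; color B → {V2, V3, V6, V8}. No two adjacent vertices share a color.

2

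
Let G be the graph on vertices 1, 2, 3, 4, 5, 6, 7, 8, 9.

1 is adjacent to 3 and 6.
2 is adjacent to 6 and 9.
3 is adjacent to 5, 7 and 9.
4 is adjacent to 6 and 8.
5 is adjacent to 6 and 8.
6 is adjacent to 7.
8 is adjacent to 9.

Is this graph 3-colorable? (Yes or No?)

Yes

The chromatic number is 3. The cycle 4-8-9-2-6-4 has odd length 5, so it cannot be 2-colored; at least 3 colors are needed.
A valid assignment using 3 colors: 1=b, 2=c, 3=a, 4=b, 5=b, 6=a, 7=b, 8=a, 9=b.
That is already a proper 3-coloring.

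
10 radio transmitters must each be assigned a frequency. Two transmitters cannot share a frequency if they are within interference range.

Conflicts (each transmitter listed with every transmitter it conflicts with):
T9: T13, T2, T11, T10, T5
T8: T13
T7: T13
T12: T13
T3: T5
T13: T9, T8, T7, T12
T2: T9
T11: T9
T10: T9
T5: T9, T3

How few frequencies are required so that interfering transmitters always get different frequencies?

T9 and T13 conflict, so at least 2 frequencies are needed.
A valid assignment using 2 frequencies: T9=1, T8=1, T7=1, T12=1, T3=1, T13=2, T2=2, T11=2, T10=2, T5=2. Each listed conflict is separated.

2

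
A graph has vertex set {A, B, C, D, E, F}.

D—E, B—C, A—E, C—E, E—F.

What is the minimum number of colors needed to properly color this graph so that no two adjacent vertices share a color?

2

E and F are adjacent, so at least 2 colors are needed.
2 colors suffice: A=2, B=1, C=2, D=2, E=1, F=2. Every edge joins two different colors.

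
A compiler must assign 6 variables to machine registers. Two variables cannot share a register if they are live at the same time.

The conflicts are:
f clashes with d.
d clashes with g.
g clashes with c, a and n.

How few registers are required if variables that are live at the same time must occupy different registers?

d and g conflict, so at least 2 registers are needed.
2 registers suffice: register 1 → {f, g}; register 2 → {d, c, a, n}. Each listed conflict is separated.

2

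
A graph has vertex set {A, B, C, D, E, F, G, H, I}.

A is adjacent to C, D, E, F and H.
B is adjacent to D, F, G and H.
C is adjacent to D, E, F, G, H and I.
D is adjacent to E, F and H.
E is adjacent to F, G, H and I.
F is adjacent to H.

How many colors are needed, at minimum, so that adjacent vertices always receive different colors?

A, C, D, E, F, H form a clique, so at least 6 colors are needed.
6 colors suffice: color 1 → {B, E}; color 2 → {C}; color 3 → {G, H, I}; color 4 → {D}; color 5 → {F}; color 6 → {A}. Every edge joins two different colors.

6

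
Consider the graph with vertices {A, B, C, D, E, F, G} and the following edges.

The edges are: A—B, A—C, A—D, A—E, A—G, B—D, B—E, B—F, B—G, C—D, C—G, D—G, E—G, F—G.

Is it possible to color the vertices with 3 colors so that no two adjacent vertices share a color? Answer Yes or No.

No

A, B, D, G form a clique, so at least 4 colors are needed.
So 3 colors are not enough.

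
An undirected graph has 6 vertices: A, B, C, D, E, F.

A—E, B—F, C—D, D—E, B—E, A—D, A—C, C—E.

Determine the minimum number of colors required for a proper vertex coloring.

4

A, C, D, E are pairwise adjacent (a clique of size 4), so at least 4 colors are needed.
4 colors suffice: color 1 → {E, F}; color 2 → {B, D}; color 3 → {A}; color 4 → {C}. No two adjacent vertices share a color.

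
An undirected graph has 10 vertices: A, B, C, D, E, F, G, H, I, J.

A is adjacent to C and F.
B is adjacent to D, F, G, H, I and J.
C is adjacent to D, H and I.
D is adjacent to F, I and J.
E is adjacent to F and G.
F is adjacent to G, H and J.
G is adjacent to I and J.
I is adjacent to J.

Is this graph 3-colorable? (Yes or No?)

B, D, I, J form a clique, so at least 4 colors are needed.
So 3 colors are not enough.

No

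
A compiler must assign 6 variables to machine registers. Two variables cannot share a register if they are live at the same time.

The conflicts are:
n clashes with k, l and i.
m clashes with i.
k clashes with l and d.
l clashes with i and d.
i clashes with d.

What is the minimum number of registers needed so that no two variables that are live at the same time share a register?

l, i, d are mutually in conflict, so at least 3 registers are needed.
3 registers suffice: register 1 → {k, i}; register 2 → {m, l}; register 3 → {n, d}. Every pair that conflicts lands in different registers.

3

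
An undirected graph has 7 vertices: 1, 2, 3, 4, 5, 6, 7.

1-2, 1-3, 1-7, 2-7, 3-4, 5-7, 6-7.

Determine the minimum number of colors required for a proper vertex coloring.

3

1, 2, 7 are pairwise adjacent, so at least 3 colors are needed.
3 colors suffice: color a → {3, 7}; color b → {1, 4, 5, 6}; color c → {2}. Each edge has distinct colors on its endpoints.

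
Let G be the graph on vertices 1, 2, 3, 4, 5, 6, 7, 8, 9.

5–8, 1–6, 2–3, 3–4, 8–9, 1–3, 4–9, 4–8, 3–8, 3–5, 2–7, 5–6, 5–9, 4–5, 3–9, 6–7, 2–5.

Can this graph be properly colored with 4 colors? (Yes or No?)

No

3, 4, 5, 8, 9 are mutually adjacent (a clique of size 5), so at least 5 colors are needed.
So 4 colors are not enough.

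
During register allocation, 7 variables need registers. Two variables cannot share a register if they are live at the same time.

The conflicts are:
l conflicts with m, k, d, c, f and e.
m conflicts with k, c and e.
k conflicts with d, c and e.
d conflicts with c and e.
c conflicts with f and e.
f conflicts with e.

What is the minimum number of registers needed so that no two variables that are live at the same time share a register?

l, m, k, c, e all conflict with each other, so at least 5 registers are needed.
5 registers suffice: register 1 → {c}; register 2 → {e}; register 3 → {l}; register 4 → {k, f}; register 5 → {m, d}. No two conflicting variables share a register.

5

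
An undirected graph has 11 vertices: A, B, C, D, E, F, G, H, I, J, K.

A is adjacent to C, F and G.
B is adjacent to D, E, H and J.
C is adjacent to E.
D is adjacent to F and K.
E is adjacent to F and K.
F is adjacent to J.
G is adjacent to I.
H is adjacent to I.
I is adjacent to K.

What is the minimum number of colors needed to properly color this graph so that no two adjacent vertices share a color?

3

The cycle H-B-D-K-I-H has odd length 5, so it cannot be 2-colored; at least 3 colors are needed.
A valid assignment using 3 colors: A=blue, B=red, C=red, D=blue, E=blue, F=red, G=red, H=green, I=blue, J=blue, K=red. No two adjacent vertices share a color.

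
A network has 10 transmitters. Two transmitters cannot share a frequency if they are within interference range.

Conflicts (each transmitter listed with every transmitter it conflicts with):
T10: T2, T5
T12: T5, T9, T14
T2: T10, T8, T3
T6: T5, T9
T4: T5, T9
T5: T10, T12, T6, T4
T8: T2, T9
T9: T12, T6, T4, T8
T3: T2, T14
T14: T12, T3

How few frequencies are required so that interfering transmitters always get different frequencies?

T12 and T9 conflict, so at least 2 frequencies are needed.
Using 2 frequencies: T10=2, T12=2, T2=1, T6=2, T4=2, T5=1, T8=2, T9=1, T3=2, T14=1. Each listed conflict is separated.

2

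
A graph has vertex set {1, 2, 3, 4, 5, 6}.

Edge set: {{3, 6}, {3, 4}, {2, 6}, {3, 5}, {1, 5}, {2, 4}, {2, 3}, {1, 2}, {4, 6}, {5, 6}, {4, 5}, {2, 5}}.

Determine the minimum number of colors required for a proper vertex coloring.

5

2, 3, 4, 5, 6 are mutually adjacent (a clique of size 5), so at least 5 colors are needed.
5 colors suffice: color a → {2}; color b → {5}; color c → {1, 3}; color d → {4}; color e → {6}. No two adjacent vertices share a color.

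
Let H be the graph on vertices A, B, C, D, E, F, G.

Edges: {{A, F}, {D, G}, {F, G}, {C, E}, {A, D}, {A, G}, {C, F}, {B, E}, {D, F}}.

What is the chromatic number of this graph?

4

A, D, F, G are pairwise adjacent (a clique of size 4), so at least 4 colors are needed.
4 colors suffice: color 1 → {E, F}; color 2 → {B, C, G}; color 3 → {D}; color 4 → {A}. Every edge joins two different colors.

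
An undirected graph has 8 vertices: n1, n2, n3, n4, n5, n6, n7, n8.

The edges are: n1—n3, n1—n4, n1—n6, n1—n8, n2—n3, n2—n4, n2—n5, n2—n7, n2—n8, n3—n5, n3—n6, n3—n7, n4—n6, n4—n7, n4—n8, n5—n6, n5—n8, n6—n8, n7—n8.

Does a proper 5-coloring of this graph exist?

The chromatic number is 4. n2, n4, n7, n8 form a clique, so at least 4 colors are needed.
4 colors suffice: color red → {n3, n8}; color blue → {n2, n6}; color green → {n4, n5}; color yellow → {n1, n7}.
Since 5 ≥ 4, a proper 5-coloring certainly exists.

Yes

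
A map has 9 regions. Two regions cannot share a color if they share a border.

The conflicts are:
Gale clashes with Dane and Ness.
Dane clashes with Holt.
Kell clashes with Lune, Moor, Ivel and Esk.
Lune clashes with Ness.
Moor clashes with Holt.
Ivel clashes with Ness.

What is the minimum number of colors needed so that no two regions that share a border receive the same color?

3

The cycle Kell-Moor-Holt-Dane-Gale-Ness-Lune-Kell has odd length 7, so it cannot be 2-colored; at least 3 colors are needed.
A valid assignment using 3 colors: Gale=2, Dane=1, Kell=1, Lune=2, Moor=2, Ivel=2, Esk=2, Ness=1, Holt=3. No two conflicting regions share a color.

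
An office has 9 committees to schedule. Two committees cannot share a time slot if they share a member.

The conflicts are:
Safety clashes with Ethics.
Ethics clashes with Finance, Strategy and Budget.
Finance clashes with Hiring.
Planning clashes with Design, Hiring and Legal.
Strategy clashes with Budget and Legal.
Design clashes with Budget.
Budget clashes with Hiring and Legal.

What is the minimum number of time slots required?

3

Ethics, Strategy, Budget are mutually in conflict, so at least 3 time slots are needed.
Using 3 time slots: Safety=1, Ethics=2, Finance=1, Planning=1, Strategy=3, Design=2, Budget=1, Hiring=2, Legal=2. No two conflicting committees share a time slot.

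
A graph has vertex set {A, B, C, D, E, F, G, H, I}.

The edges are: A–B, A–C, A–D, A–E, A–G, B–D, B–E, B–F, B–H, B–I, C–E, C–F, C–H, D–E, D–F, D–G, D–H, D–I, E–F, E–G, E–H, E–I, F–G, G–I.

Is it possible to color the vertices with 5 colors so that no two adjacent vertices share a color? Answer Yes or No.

Yes

The chromatic number is 4. A, D, E, G form a clique, so at least 4 colors are needed.
One proper 4-coloring: A=4, B=3, C=2, D=2, E=1, F=4, G=3, H=4, I=4.
Since 5 ≥ 4, a proper 5-coloring certainly exists.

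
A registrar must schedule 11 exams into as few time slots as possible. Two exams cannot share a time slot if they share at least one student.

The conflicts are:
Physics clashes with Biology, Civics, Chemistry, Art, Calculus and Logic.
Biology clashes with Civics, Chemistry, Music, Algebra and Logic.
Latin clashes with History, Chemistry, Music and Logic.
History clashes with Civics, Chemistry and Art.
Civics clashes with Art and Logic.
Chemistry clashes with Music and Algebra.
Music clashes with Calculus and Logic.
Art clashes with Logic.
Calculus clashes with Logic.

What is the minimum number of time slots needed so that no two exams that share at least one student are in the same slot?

4

Physics, Biology, Civics, Logic pairwise conflict, so at least 4 time slots are needed.
4 time slots suffice: time slot 1 → {Chemistry, Logic}; time slot 2 → {Physics, History, Music, Algebra}; time slot 3 → {Biology, Latin, Art, Calculus}; time slot 4 → {Civics}. No two conflicting exams share a time slot.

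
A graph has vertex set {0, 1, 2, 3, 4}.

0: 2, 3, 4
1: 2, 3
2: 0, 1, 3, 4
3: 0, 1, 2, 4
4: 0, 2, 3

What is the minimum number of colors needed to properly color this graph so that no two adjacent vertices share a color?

4

0, 2, 3, 4 are mutually adjacent (a clique of size 4), so at least 4 colors are needed.
One proper 4-coloring: 0=yellow, 1=green, 2=red, 3=blue, 4=green. Every edge joins two different colors.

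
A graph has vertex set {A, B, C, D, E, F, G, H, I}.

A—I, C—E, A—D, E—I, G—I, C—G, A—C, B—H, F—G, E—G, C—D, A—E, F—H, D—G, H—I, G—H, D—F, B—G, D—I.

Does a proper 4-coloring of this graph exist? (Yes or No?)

The chromatic number is 3. A, C, D are pairwise adjacent, so at least 3 colors are needed.
3 colors suffice: color 1 → {A, G}; color 2 → {D, E, H}; color 3 → {B, C, F, I}.
Since 4 ≥ 3, a proper 4-coloring certainly exists.

Yes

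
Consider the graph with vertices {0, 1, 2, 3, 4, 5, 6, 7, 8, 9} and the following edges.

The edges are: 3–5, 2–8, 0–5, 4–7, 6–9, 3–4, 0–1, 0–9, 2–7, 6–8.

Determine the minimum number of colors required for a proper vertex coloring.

3

The cycle 3-4-7-2-8-6-9-0-5-3 has odd length 9, so it cannot be 2-colored; at least 3 colors are needed.
3 colors suffice: color a → {0, 3, 7, 8}; color b → {1, 2, 4, 5, 9}; color c → {6}. No two adjacent vertices share a color.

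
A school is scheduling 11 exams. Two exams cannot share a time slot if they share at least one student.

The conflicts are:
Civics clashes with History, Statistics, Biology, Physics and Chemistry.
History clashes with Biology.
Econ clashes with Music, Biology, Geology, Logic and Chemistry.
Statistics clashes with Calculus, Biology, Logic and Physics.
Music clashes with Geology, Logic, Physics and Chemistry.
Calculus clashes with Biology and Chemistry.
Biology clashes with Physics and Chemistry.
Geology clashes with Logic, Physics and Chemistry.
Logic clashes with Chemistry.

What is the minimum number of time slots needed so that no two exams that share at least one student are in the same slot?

Econ, Music, Geology, Logic, Chemistry all conflict with each other, so at least 5 time slots are needed.
5 time slots suffice: Civics=3, History=1, Econ=4, Statistics=1, Music=5, Calculus=3, Biology=2, Geology=3, Logic=2, Physics=4, Chemistry=1. No two conflicting exams share a time slot.

5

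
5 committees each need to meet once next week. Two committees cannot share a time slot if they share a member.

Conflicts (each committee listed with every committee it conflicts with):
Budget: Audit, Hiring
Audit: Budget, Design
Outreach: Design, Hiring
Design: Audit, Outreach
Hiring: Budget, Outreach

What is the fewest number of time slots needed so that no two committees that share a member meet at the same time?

The cycle Budget-Hiring-Outreach-Design-Audit-Budget has odd length 5, so it cannot be 2-colored; at least 3 time slots are needed.
3 time slots suffice: time slot 1 → {Audit, Outreach}; time slot 2 → {Design, Hiring}; time slot 3 → {Budget}. Each listed conflict is separated.

3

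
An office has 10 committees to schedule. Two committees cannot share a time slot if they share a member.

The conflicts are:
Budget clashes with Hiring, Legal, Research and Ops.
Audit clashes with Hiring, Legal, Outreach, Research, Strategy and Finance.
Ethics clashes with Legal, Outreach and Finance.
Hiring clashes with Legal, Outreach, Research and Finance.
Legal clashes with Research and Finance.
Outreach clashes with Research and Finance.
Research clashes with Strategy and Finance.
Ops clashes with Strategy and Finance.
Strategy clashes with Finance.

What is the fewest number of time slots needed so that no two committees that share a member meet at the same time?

5

Audit, Hiring, Legal, Research, Finance are mutually in conflict, so at least 5 time slots are needed.
5 time slots suffice: time slot 1 → {Budget, Finance}; time slot 2 → {Ethics, Research, Ops}; time slot 3 → {Audit}; time slot 4 → {Hiring, Strategy}; time slot 5 → {Legal, Outreach}. Every pair that conflicts lands in different time slots.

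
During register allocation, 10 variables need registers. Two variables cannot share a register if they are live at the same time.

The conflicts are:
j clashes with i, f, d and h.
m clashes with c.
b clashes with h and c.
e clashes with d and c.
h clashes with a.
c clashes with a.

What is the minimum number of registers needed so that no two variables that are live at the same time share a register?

2

e and d conflict, so at least 2 registers are needed.
2 registers suffice: register 1 → {j, m, b, e, a}; register 2 → {i, f, d, h, c}. Every pair that conflicts lands in different registers.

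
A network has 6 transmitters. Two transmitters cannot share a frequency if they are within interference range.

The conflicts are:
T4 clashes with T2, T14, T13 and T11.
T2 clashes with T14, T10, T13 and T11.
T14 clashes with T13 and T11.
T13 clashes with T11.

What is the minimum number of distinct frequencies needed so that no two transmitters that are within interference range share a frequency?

5

T4, T2, T14, T13, T11 are mutually in conflict, so at least 5 frequencies are needed.
5 frequencies suffice: frequency 1 → {T2}; frequency 2 → {T10, T13}; frequency 3 → {T11}; frequency 4 → {T4}; frequency 5 → {T14}. Each listed conflict is separated.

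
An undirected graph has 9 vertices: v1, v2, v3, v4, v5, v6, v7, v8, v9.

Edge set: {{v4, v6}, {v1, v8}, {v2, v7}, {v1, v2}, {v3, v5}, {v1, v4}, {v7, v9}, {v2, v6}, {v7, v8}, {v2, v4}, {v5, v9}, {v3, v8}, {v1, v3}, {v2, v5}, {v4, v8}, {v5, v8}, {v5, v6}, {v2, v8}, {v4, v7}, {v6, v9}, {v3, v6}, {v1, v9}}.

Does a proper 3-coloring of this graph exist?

No

v2, v4, v7, v8 are pairwise adjacent (a clique of size 4), so at least 4 colors are needed.
So 3 colors are not enough.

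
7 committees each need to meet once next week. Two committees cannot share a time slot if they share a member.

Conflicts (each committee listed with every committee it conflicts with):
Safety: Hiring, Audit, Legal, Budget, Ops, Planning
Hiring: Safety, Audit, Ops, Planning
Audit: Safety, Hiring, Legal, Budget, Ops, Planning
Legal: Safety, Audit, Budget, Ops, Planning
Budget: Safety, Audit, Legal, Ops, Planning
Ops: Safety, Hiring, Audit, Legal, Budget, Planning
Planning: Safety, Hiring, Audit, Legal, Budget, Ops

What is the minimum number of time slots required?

6

Safety, Audit, Legal, Budget, Ops, Planning pairwise conflict, so at least 6 time slots are needed.
6 time slots suffice: time slot 1 → {Planning}; time slot 2 → {Safety}; time slot 3 → {Audit}; time slot 4 → {Ops}; time slot 5 → {Hiring, Budget}; time slot 6 → {Legal}. Each listed conflict is separated.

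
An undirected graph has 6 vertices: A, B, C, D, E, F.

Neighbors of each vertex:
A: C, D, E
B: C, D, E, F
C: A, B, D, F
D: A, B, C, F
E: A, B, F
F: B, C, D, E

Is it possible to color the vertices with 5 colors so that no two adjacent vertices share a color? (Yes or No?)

Yes

The chromatic number is 4. B, C, D, F form a clique, so at least 4 colors are needed.
4 colors suffice: A=1, B=3, C=2, D=4, E=2, F=1.
Since 5 ≥ 4, a proper 5-coloring certainly exists.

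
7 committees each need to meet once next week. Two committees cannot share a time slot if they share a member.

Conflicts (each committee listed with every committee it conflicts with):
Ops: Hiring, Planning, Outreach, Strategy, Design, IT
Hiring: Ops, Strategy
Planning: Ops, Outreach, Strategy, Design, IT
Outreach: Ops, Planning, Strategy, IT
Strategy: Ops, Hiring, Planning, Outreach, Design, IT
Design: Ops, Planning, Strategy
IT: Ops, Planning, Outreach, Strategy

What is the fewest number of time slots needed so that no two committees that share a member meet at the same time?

Ops, Planning, Outreach, Strategy, IT are mutually in conflict, so at least 5 time slots are needed.
5 time slots suffice: Ops=2, Hiring=3, Planning=3, Outreach=4, Strategy=1, Design=4, IT=5. Each listed conflict is separated.

5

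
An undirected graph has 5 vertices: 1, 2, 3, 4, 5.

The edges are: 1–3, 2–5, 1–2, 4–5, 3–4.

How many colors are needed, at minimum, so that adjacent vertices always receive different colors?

3

The cycle 4-5-2-1-3-4 has odd length 5, so it cannot be 2-colored; at least 3 colors are needed.
3 colors suffice: color a → {2, 4}; color b → {1, 5}; color c → {3}. Each edge has distinct colors on its endpoints.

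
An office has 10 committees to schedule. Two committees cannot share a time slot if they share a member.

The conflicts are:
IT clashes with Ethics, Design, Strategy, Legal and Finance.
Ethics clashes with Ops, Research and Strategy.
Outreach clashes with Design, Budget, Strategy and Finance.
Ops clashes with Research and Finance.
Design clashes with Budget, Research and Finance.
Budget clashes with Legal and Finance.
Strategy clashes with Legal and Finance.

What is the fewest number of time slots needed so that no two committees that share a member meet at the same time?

Outreach, Design, Budget, Finance are mutually in conflict, so at least 4 time slots are needed.
4 time slots suffice: time slot 1 → {Ethics, Legal, Finance}; time slot 2 → {IT, Outreach, Research}; time slot 3 → {Ops, Design, Strategy}; time slot 4 → {Budget}. Every pair that conflicts lands in different time slots.

4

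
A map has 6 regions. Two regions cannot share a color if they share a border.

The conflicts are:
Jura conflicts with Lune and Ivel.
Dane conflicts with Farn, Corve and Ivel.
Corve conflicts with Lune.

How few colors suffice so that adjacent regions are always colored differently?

3

The cycle Lune-Jura-Ivel-Dane-Corve-Lune has odd length 5, so it cannot be 2-colored; at least 3 colors are needed.
3 colors suffice: Jura=1, Dane=1, Farn=2, Corve=2, Lune=3, Ivel=2. Each listed conflict is separated.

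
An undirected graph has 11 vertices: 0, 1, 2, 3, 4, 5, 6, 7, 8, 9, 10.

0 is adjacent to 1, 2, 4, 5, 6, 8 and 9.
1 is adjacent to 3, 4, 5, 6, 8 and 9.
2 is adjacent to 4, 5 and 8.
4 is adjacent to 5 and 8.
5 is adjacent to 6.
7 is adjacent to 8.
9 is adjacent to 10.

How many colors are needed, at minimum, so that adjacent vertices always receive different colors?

0, 1, 4, 8 are mutually adjacent (a clique of size 4), so at least 4 colors are needed.
4 colors suffice: color red → {1, 2, 7, 10}; color blue → {0, 3}; color green → {5, 8, 9}; color yellow → {4, 6}. Each edge has distinct colors on its endpoints.

4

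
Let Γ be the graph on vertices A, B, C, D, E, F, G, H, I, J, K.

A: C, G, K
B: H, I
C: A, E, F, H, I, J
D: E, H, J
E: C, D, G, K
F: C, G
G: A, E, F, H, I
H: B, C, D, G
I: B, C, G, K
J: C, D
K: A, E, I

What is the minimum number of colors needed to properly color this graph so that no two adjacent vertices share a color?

B and H are adjacent, so at least 2 colors are needed.
One proper 2-coloring: A=2, B=1, C=1, D=1, E=2, F=2, G=1, H=2, I=2, J=2, K=1. No two adjacent vertices share a color.

2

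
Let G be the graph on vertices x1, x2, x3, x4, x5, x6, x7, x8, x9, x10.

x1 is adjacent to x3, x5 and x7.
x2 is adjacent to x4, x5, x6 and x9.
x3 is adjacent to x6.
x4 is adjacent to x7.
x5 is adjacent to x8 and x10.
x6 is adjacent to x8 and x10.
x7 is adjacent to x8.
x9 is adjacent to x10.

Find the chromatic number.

The cycle x3-x1-x5-x2-x6-x3 has odd length 5, so it cannot be 2-colored; at least 3 colors are needed.
3 colors suffice: color 1 → {x5, x6, x7, x9}; color 2 → {x1, x2, x8, x10}; color 3 → {x3, x4}. No two adjacent vertices share a color.

3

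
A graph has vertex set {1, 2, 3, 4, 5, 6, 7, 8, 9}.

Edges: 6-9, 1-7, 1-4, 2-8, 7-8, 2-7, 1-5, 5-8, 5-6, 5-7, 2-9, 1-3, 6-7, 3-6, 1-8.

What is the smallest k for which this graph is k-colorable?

4

1, 5, 7, 8 are pairwise adjacent (a clique of size 4), so at least 4 colors are needed.
4 colors suffice: color a → {3, 4, 7, 9}; color b → {1, 2, 6}; color c → {8}; color d → {5}. No two adjacent vertices share a color.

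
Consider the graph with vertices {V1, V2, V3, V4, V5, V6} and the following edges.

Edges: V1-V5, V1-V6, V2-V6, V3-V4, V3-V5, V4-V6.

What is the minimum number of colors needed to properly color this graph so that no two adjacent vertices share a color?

3

The cycle V6-V4-V3-V5-V1-V6 has odd length 5, so it cannot be 2-colored; at least 3 colors are needed.
3 colors suffice: color 1 → {V3, V6}; color 2 → {V2, V4, V5}; color 3 → {V1}. Every edge joins two different colors.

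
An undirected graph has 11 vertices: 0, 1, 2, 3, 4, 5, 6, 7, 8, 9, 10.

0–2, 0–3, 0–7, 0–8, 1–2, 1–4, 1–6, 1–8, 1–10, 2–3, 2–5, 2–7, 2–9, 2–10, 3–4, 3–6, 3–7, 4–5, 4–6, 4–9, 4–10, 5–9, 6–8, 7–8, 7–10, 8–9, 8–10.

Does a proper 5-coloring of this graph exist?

The chromatic number is 4. 0, 2, 3, 7 are pairwise adjacent (a clique of size 4), so at least 4 colors are needed.
4 colors suffice: 0=d, 1=c, 2=a, 3=b, 4=a, 5=c, 6=d, 7=c, 8=a, 9=b, 10=b.
Since 5 ≥ 4, a proper 5-coloring certainly exists.

Yes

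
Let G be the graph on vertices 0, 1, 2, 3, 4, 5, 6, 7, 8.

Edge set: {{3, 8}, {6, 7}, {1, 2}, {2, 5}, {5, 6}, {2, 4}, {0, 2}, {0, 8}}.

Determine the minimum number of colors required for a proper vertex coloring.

2

3 and 8 are adjacent, so at least 2 colors are needed.
A valid assignment using 2 colors: 0=blue, 1=blue, 2=red, 3=blue, 4=blue, 5=blue, 6=red, 7=blue, 8=red. Every edge joins two different colors.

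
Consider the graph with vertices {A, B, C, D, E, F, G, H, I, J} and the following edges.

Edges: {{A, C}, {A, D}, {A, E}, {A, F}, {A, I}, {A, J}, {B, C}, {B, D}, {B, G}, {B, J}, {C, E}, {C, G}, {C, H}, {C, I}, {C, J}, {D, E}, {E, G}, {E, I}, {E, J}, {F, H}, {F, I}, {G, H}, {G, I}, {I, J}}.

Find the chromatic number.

5

A, C, E, I, J form a clique, so at least 5 colors are needed.
5 colors suffice: A=2, B=3, C=1, D=1, E=3, F=1, G=2, H=3, I=4, J=5. No two adjacent vertices share a color.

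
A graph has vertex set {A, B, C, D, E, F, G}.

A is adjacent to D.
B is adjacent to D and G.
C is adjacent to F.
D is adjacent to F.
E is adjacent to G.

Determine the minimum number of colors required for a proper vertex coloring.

A and D are adjacent, so at least 2 colors are needed.
2 colors suffice: color 1 → {C, D, G}; color 2 → {A, B, E, F}. Every edge joins two different colors.

2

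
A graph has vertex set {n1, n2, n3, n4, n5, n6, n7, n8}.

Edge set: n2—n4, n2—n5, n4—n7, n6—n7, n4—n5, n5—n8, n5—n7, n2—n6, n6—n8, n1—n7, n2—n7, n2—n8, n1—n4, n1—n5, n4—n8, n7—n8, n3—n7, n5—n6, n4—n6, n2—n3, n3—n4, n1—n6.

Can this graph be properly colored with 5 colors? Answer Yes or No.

n2, n4, n5, n6, n7, n8 are mutually adjacent (a clique of size 6), so at least 6 colors are needed.
So 5 colors are not enough.

No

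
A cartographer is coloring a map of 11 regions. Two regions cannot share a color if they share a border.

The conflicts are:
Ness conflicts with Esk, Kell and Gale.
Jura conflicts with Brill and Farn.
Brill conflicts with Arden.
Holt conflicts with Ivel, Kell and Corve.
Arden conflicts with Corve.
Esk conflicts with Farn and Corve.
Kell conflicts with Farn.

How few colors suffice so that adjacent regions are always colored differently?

3

The cycle Esk-Corve-Holt-Kell-Ness-Esk has odd length 5, so it cannot be 2-colored; at least 3 colors are needed.
3 colors suffice: Ness=1, Jura=2, Brill=1, Holt=1, Arden=3, Ivel=2, Esk=3, Kell=2, Gale=2, Farn=1, Corve=2. Each listed conflict is separated.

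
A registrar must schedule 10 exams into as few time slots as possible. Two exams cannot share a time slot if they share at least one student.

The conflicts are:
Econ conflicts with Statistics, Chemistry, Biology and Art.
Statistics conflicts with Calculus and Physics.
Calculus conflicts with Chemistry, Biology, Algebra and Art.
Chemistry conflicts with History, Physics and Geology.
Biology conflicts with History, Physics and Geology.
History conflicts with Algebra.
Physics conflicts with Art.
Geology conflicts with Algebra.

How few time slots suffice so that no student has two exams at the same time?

2

Econ and Art conflict, so at least 2 time slots are needed.
2 time slots suffice: time slot 1 → {Statistics, Chemistry, Biology, Algebra, Art}; time slot 2 → {Econ, Calculus, History, Physics, Geology}. No two conflicting exams share a time slot.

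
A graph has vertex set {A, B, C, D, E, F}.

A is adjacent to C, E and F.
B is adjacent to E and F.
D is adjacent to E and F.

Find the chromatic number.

D and E are adjacent, so at least 2 colors are needed.
2 colors suffice: color 1 → {C, E, F}; color 2 → {A, B, D}. No two adjacent vertices share a color.

2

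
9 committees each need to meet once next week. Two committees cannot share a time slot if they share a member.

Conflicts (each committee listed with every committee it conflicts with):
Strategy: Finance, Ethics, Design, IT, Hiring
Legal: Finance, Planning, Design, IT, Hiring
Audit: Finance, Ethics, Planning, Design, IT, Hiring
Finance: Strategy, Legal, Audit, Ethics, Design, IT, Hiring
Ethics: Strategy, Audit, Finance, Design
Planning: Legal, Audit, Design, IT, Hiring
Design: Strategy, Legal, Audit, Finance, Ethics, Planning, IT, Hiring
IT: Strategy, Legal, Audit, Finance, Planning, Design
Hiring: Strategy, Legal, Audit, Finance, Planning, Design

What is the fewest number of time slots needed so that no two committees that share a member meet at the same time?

4

Audit, Finance, Ethics, Design are mutually in conflict, so at least 4 time slots are needed.
Using 4 time slots: Strategy=4, Legal=4, Audit=4, Finance=2, Ethics=3, Planning=2, Design=1, IT=3, Hiring=3. Every pair that conflicts lands in different time slots.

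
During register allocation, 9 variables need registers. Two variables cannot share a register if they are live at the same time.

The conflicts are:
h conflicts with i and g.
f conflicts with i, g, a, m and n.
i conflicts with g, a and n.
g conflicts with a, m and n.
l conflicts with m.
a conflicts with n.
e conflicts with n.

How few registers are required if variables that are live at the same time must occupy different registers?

5

f, i, g, a, n pairwise conflict, so at least 5 registers are needed.
5 registers suffice: h=2, f=3, i=4, g=1, l=1, a=5, e=1, m=2, n=2. No two conflicting variables share a register.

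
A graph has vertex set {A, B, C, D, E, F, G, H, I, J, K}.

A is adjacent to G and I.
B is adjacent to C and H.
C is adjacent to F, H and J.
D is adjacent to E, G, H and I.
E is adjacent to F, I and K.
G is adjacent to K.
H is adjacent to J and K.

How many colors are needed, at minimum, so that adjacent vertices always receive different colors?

C, H, J are pairwise adjacent, so at least 3 colors are needed.
A valid assignment using 3 colors: A=blue, B=green, C=blue, D=blue, E=red, F=green, G=red, H=red, I=green, J=green, K=blue. No two adjacent vertices share a color.

3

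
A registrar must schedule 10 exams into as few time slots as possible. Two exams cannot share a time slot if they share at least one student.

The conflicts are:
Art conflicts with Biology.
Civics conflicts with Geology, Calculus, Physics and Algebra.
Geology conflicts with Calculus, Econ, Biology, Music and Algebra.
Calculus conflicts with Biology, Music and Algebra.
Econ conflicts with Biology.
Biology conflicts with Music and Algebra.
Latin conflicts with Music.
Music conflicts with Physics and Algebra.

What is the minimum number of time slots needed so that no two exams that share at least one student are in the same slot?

Geology, Calculus, Biology, Music, Algebra are mutually in conflict, so at least 5 time slots are needed.
5 time slots suffice: Art=1, Civics=2, Geology=1, Calculus=5, Econ=2, Biology=3, Latin=1, Music=2, Physics=1, Algebra=4. Each listed conflict is separated.

5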